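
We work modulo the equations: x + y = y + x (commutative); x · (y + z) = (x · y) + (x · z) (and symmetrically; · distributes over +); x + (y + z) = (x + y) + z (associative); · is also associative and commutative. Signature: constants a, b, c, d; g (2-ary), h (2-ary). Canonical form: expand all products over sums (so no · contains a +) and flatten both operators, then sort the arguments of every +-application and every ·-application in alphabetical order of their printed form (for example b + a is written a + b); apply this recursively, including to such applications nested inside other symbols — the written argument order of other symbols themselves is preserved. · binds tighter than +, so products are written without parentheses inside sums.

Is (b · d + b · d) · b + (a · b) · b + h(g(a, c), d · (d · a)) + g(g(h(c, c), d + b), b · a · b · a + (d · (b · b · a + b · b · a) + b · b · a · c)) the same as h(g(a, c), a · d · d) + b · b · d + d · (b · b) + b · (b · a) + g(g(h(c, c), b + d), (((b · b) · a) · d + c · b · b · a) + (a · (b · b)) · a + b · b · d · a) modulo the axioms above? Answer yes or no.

Left:  (b · d + b · d) · b + (a · b) · b + h(g(a, c), d · (d · a)) + g(g(h(c, c), d + b), b · a · b · a + (d · (b · b · a + b · b · a) + b · b · a · c))
  Expand:  b · b · d + b · b · d + a · b · b + h(g(a, c), a · d · d) + g(g(h(c, c), b + d), a · a · b · b + a · b · b · c + a · b · b · d + a · b · b · d)
  Sort:  a · b · b + b · b · d + b · b · d + g(g(h(c, c), b + d), a · a · b · b + a · b · b · c + a · b · b · d + a · b · b · d) + h(g(a, c), a · d · d)
Right:  h(g(a, c), a · d · d) + b · b · d + d · (b · b) + b · (b · a) + g(g(h(c, c), b + d), (((b · b) · a) · d + c · b · b · a) + (a · (b · b)) · a + b · b · d · a)
  Un-nest:  h(g(a, c), a · d · d) + b · b · d + b · b · d + a · b · b + g(g(h(c, c), b + d), a · a · b · b + a · b · b · c + a · b · b · d + a · b · b · d)
  Order the arguments:  a · b · b + b · b · d + b · b · d + g(g(h(c, c), b + d), a · a · b · b + a · b · b · c + a · b · b · d + a · b · b · d) + h(g(a, c), a · d · d)

Answer: yes — both canonical forms are a · b · b + b · b · d + b · b · d + g(g(h(c, c), b + d), a · a · b · b + a · b · b · c + a · b · b · d + a · b · b · d) + h(g(a, c), a · d · d)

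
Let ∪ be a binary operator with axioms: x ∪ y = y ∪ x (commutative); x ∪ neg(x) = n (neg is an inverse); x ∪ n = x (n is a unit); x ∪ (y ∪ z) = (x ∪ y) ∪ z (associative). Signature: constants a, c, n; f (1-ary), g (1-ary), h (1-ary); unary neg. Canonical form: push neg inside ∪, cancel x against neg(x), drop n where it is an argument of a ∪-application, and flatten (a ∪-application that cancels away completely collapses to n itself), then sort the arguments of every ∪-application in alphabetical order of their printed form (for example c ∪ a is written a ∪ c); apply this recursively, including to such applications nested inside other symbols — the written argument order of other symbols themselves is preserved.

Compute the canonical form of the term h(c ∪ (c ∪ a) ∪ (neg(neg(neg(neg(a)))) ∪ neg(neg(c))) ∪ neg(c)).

Descend into:  c ∪ (c ∪ a) ∪ (neg(neg(neg(neg(a)))) ∪ neg(neg(c))) ∪ neg(c)
Push neg inside:  distribute neg over ∪ and collapse double neg
Collect terms:  c ∪ c ∪ a ∪ a
Order the arguments:  a ∪ a ∪ c ∪ c
Rebuild:  h(a ∪ a ∪ c ∪ c)

Answer: h(a ∪ a ∪ c ∪ c)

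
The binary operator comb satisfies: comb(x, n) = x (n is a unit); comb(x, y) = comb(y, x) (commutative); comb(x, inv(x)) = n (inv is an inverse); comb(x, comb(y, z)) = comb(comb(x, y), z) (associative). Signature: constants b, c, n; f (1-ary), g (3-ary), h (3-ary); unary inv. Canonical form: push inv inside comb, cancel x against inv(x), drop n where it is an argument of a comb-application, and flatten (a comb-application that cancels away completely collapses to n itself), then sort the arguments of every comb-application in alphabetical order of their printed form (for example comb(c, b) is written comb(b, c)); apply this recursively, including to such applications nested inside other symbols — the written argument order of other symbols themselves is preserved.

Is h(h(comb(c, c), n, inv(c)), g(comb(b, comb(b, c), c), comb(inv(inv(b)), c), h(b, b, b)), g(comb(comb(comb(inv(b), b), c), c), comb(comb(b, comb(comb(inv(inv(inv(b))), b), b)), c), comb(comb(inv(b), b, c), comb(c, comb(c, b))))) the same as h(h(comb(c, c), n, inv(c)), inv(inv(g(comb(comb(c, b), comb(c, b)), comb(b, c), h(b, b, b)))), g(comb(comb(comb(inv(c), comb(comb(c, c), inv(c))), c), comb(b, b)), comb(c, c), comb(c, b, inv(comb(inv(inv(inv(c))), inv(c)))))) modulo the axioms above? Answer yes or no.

Left:  h(h(comb(c, c), n, inv(c)), g(comb(b, comb(b, c), c), comb(inv(inv(b)), c), h(b, b, b)), g(comb(comb(comb(inv(b), b), c), c), comb(comb(b, comb(comb(inv(inv(inv(b))), b), b)), c), comb(comb(inv(b), b, c), comb(c, comb(c, b)))))
  Focus inside:  comb(comb(b, comb(comb(inv(inv(inv(b))), b), b)), c)
  Push inv inside:  distribute inv over comb and collapse double inv
  Collect:  comb(b, b, c)
  Reassemble:  h(h(comb(c, c), n, inv(c)), g(comb(b, b, c, c), comb(b, c), h(b, b, b)), g(comb(c, c), comb(b, b, c), comb(b, c, c, c)))
Right:  h(h(comb(c, c), n, inv(c)), inv(inv(g(comb(comb(c, b), comb(c, b)), comb(b, c), h(b, b, b)))), g(comb(comb(comb(inv(c), comb(comb(c, c), inv(c))), c), comb(b, b)), comb(c, c), comb(c, b, inv(comb(inv(inv(inv(c))), inv(c))))))
  Work inside:  comb(comb(comb(inv(c), comb(comb(c, c), inv(c))), c), comb(b, b))
  Collect:  comb(c, b, b)
  Sort arguments:  comb(b, b, c)
  Reassemble:  h(h(comb(c, c), n, inv(c)), g(comb(b, b, c, c), comb(b, c), h(b, b, b)), g(comb(b, b, c), comb(c, c), comb(b, c, c, c)))

Answer: no — h(h(comb(c, c), n, inv(c)), g(comb(b, b, c, c), comb(b, c), h(b, b, b)), g(comb(c, c), comb(b, b, c), comb(b, c, c, c))) vs h(h(comb(c, c), n, inv(c)), g(comb(b, b, c, c), comb(b, c), h(b, b, b)), g(comb(b, b, c), comb(c, c), comb(b, c, c, c)))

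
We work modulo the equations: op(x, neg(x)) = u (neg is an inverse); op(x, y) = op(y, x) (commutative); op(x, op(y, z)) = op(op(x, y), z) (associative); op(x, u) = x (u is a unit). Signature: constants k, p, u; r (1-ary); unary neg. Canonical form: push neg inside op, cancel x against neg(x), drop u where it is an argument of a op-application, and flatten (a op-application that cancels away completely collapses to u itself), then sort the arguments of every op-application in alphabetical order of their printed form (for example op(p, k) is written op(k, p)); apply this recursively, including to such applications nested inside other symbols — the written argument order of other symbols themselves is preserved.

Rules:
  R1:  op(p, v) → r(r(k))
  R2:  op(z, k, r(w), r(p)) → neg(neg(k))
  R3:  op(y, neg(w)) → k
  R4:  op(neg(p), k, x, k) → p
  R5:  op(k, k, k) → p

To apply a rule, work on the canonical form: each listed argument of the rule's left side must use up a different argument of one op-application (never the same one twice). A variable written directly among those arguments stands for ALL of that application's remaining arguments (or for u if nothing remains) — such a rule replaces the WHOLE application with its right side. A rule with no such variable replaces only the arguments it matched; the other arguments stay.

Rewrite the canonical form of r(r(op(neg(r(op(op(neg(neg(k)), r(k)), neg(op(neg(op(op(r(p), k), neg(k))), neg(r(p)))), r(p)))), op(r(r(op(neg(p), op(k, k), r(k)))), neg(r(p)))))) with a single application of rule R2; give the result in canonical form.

Answer: r(r(op(neg(r(k)), neg(r(p)), r(r(op(k, k, neg(p), r(k)))))))

Derivation:
Canonical form:  r(r(op(neg(r(op(k, r(k), r(p), r(p), r(p)))), neg(r(p)), r(r(op(k, k, neg(p), r(k)))))))
Apply R2:  consuming k, r(k), r(p);  w := k, z := op(r(p), r(p))
The variable takes the whole remainder — replace the entire application.
Giving:  r(r(op(neg(r(k)), neg(r(p)), r(r(op(k, k, neg(p), r(k)))))))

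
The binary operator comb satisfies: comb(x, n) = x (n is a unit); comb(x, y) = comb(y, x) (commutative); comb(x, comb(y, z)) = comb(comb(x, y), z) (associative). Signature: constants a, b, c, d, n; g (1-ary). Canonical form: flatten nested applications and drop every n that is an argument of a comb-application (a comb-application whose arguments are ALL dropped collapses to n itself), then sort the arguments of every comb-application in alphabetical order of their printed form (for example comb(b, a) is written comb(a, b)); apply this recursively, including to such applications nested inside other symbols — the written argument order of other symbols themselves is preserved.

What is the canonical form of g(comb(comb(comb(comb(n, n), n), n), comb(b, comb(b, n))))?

Focus inside:  comb(comb(comb(comb(n, n), n), n), comb(b, comb(b, n)))
Merge nested applications:  comb(n, n, n, n, b, b, n)
Unit:  drop n (×5)
Sort:  comb(b, b)
Put back:  g(comb(b, b))

Answer: g(comb(b, b))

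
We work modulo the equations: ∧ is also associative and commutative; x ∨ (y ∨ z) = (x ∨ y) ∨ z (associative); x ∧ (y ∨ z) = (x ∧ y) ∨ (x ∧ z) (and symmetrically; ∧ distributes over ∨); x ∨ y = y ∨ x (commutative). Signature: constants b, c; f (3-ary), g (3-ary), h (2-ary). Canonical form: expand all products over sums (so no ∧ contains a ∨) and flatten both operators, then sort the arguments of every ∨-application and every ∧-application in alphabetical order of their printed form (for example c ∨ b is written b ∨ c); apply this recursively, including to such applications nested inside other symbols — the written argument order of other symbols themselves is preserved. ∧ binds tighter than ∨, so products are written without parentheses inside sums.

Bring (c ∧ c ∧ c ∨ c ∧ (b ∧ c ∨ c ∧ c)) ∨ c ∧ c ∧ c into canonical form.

Expand:  c ∧ c ∧ c ∨ b ∧ c ∧ c ∨ c ∧ c ∧ c ∨ c ∧ c ∧ c
Sort arguments:  b ∧ c ∧ c ∨ c ∧ c ∧ c ∨ c ∧ c ∧ c ∨ c ∧ c ∧ c

Answer: b ∧ c ∧ c ∨ c ∧ c ∧ c ∨ c ∧ c ∧ c ∨ c ∧ c ∧ c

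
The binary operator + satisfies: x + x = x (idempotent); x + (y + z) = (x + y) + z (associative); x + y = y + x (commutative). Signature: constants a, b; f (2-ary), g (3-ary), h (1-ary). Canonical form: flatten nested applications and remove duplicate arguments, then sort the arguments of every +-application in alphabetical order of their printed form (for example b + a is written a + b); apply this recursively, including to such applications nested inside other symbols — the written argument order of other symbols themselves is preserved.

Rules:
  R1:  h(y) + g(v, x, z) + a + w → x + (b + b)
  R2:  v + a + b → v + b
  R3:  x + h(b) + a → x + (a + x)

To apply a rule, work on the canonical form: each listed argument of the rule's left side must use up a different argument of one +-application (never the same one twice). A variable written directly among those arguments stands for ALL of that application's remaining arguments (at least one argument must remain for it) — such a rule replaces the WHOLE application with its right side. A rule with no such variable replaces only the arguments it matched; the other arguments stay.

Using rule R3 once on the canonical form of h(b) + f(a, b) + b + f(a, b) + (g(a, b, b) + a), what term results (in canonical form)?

Answer: a + b + f(a, b) + g(a, b, b)

Derivation:
Canonical form:  a + b + f(a, b) + g(a, b, b) + h(b)
R3 matches:  uses a, h(b);  x := b + f(a, b) + g(a, b, b)
Every leftover argument binds to the variable; the entire application is replaced.
New term:  a + b + f(a, b) + g(a, b, b)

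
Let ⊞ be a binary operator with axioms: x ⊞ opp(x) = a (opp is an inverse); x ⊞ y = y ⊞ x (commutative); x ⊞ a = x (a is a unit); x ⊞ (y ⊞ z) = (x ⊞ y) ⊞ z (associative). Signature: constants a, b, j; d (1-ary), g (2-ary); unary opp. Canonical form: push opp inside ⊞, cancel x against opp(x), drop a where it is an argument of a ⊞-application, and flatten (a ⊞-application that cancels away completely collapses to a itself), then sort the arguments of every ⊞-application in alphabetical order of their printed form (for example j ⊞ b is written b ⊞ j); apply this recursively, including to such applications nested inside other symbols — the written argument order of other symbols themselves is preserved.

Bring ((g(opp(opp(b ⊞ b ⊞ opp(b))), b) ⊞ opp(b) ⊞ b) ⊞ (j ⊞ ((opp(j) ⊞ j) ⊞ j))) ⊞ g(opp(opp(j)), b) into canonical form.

Push opp inside:  distribute opp over ⊞ and collapse double opp
Cancel:  b cancels
Combine occurrences:  g(b, b) ⊞ j ⊞ j ⊞ g(j, b)
Sort:  g(b, b) ⊞ g(j, b) ⊞ j ⊞ j

Answer: g(b, b) ⊞ g(j, b) ⊞ j ⊞ j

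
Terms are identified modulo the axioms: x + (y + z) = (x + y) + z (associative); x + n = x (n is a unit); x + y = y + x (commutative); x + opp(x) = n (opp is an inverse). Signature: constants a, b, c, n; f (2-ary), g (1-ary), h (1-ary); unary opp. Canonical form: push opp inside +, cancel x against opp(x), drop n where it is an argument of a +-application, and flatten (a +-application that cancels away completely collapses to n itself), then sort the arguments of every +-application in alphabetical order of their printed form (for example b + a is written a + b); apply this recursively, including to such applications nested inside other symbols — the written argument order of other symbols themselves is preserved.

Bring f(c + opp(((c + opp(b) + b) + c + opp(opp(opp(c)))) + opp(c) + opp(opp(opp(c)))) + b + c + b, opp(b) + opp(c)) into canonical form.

Answer: f(b + b + c + c + c, opp(b) + opp(c))

Derivation:
Focus inside:  c + opp(((c + opp(b) + b) + c + opp(opp(opp(c)))) + opp(c) + opp(opp(opp(c)))) + b + c + b
Push opp inside:  distribute opp over + and collapse double opp
Combine occurrences:  c + c + c + b + b
Sort:  b + b + c + c + c
Reassemble:  f(b + b + c + c + c, opp(b) + opp(c))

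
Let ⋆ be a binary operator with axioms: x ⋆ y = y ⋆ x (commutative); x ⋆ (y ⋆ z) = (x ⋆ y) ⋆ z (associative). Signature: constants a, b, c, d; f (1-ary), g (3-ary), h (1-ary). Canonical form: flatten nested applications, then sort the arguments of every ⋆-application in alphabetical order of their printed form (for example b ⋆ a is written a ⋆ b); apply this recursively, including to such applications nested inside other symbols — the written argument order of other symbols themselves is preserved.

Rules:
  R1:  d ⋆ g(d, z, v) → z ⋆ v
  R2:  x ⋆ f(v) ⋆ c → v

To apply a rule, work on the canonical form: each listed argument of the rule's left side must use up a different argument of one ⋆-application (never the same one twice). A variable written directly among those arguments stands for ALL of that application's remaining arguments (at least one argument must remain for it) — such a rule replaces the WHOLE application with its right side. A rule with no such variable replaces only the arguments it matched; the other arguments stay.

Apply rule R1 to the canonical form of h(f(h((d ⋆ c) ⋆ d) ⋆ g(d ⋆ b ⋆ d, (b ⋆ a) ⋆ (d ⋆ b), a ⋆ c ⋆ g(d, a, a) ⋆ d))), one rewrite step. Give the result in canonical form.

Answer: h(f(g(b ⋆ d ⋆ d, a ⋆ b ⋆ b ⋆ d, a ⋆ a ⋆ a ⋆ c) ⋆ h(c ⋆ d ⋆ d)))

Derivation:
Canonical form:  h(f(g(b ⋆ d ⋆ d, a ⋆ b ⋆ b ⋆ d, a ⋆ c ⋆ d ⋆ g(d, a, a)) ⋆ h(c ⋆ d ⋆ d)))
Apply R1:  consuming d, g(d, a, a);  v := a, z := a
Result:  h(f(g(b ⋆ d ⋆ d, a ⋆ b ⋆ b ⋆ d, a ⋆ a ⋆ a ⋆ c) ⋆ h(c ⋆ d ⋆ d)))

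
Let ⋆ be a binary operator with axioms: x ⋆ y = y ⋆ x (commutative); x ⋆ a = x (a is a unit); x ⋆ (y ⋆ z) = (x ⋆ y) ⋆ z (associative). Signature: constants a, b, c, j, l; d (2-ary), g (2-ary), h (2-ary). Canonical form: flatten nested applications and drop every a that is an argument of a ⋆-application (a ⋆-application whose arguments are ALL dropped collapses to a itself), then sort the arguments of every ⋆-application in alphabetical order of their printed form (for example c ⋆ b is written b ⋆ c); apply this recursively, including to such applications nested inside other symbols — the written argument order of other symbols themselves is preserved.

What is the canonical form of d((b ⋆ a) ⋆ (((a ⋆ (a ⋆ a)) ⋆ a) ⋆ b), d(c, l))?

Focus inside:  (b ⋆ a) ⋆ (((a ⋆ (a ⋆ a)) ⋆ a) ⋆ b)
Flatten:  b ⋆ a ⋆ a ⋆ a ⋆ a ⋆ a ⋆ b
Unit:  drop a (×5)
Sort:  b ⋆ b
Put back:  d(b ⋆ b, d(c, l))

Answer: d(b ⋆ b, d(c, l))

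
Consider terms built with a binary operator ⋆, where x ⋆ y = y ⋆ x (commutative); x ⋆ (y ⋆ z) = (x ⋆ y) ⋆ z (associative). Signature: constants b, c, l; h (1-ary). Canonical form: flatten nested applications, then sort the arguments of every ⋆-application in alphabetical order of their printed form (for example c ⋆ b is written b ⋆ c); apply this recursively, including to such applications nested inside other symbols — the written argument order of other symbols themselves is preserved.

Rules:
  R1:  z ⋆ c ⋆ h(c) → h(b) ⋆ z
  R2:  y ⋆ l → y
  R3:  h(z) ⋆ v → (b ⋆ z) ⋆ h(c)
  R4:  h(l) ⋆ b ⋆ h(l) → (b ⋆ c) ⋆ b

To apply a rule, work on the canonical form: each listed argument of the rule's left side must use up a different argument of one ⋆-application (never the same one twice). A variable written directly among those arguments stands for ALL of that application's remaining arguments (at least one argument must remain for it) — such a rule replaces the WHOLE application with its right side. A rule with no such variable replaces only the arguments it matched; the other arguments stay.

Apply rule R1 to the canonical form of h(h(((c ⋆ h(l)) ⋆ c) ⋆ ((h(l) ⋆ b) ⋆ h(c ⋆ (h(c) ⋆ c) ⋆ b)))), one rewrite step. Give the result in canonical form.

Answer: h(h(b ⋆ c ⋆ c ⋆ h(b ⋆ c ⋆ h(b)) ⋆ h(l) ⋆ h(l)))

Derivation:
Canonical form:  h(h(b ⋆ c ⋆ c ⋆ h(b ⋆ c ⋆ c ⋆ h(c)) ⋆ h(l) ⋆ h(l)))
R1 matches:  uses c, h(c);  z := b ⋆ c
The variable takes the whole remainder — replace the entire application.
New term:  h(h(b ⋆ c ⋆ c ⋆ h(b ⋆ c ⋆ h(b)) ⋆ h(l) ⋆ h(l)))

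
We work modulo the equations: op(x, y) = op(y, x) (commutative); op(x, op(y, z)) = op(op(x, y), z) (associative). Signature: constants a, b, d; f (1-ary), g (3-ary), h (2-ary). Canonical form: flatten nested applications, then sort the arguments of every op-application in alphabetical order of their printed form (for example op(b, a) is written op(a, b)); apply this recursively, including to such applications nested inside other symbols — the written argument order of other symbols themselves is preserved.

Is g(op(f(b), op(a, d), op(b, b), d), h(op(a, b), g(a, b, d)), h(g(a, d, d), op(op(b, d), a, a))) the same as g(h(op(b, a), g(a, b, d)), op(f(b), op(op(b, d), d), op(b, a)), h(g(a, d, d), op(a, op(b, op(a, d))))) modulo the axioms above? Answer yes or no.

Left:  g(op(f(b), op(a, d), op(b, b), d), h(op(a, b), g(a, b, d)), h(g(a, d, d), op(op(b, d), a, a)))
  Descend into:  op(f(b), op(a, d), op(b, b), d)
  Un-nest:  op(f(b), a, d, b, b, d)
  Sort:  op(a, b, b, d, d, f(b))
  Put back:  g(op(a, b, b, d, d, f(b)), h(op(a, b), g(a, b, d)), h(g(a, d, d), op(a, a, b, d)))
Right:  g(h(op(b, a), g(a, b, d)), op(f(b), op(op(b, d), d), op(b, a)), h(g(a, d, d), op(a, op(b, op(a, d)))))
  Descend into:  op(f(b), op(op(b, d), d), op(b, a))
  Merge nested applications:  op(f(b), b, d, d, b, a)
  Order the arguments:  op(a, b, b, d, d, f(b))
  Reassemble:  g(h(op(a, b), g(a, b, d)), op(a, b, b, d, d, f(b)), h(g(a, d, d), op(a, a, b, d)))

Answer: no — g(op(a, b, b, d, d, f(b)), h(op(a, b), g(a, b, d)), h(g(a, d, d), op(a, a, b, d))) vs g(h(op(a, b), g(a, b, d)), op(a, b, b, d, d, f(b)), h(g(a, d, d), op(a, a, b, d)))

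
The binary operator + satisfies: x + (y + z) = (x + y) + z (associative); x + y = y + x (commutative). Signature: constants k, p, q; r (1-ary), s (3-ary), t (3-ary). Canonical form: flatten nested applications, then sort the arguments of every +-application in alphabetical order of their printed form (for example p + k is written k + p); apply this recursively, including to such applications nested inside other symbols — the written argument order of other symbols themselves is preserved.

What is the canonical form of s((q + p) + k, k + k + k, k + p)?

Focus inside:  (q + p) + k
Flatten:  q + p + k
Sort arguments:  k + p + q
Rebuild:  s(k + p + q, k + k + k, k + p)

Answer: s(k + p + q, k + k + k, k + p)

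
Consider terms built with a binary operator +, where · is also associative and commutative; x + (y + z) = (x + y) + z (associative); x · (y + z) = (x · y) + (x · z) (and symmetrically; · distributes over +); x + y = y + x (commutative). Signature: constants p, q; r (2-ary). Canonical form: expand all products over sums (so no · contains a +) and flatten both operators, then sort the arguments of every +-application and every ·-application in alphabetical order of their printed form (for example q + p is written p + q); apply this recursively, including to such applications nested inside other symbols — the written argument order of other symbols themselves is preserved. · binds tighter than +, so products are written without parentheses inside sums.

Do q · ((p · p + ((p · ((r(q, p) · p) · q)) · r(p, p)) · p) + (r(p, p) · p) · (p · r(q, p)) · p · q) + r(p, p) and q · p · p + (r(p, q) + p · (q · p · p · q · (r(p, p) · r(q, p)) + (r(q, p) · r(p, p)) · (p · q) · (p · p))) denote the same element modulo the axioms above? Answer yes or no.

Left:  q · ((p · p + ((p · ((r(q, p) · p) · q)) · r(p, p)) · p) + (r(p, p) · p) · (p · r(q, p)) · p · q) + r(p, p)
  Distribute:  p · p · q + p · p · p · q · q · r(p, p) · r(q, p) + p · p · p · q · q · r(p, p) · r(q, p) + r(p, p)
  Sort arguments:  p · p · p · q · q · r(p, p) · r(q, p) + p · p · p · q · q · r(p, p) · r(q, p) + p · p · q + r(p, p)
Right:  q · p · p + (r(p, q) + p · (q · p · p · q · (r(p, p) · r(q, p)) + (r(q, p) · r(p, p)) · (p · q) · (p · p)))
  Expand products over sums:  p · p · q + r(p, q) + p · p · p · q · q · r(p, p) · r(q, p) + p · p · p · p · q · r(p, p) · r(q, p)
  Sort:  p · p · p · p · q · r(p, p) · r(q, p) + p · p · p · q · q · r(p, p) · r(q, p) + p · p · q + r(p, q)

Answer: no — p · p · p · q · q · r(p, p) · r(q, p) + p · p · p · q · q · r(p, p) · r(q, p) + p · p · q + r(p, p) vs p · p · p · p · q · r(p, p) · r(q, p) + p · p · p · q · q · r(p, p) · r(q, p) + p · p · q + r(p, q)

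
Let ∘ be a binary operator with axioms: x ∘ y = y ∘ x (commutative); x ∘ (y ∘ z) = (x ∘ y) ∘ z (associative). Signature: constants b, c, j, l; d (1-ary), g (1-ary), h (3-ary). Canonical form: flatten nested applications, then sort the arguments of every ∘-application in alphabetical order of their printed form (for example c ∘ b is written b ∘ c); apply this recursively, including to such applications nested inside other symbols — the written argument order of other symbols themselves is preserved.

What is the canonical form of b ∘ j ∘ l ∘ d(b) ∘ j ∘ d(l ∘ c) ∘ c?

Simplify inside:  d(l ∘ c)  →  d(c ∘ l)
Order the arguments:  b ∘ c ∘ d(b) ∘ d(c ∘ l) ∘ j ∘ j ∘ l

Answer: b ∘ c ∘ d(b) ∘ d(c ∘ l) ∘ j ∘ j ∘ l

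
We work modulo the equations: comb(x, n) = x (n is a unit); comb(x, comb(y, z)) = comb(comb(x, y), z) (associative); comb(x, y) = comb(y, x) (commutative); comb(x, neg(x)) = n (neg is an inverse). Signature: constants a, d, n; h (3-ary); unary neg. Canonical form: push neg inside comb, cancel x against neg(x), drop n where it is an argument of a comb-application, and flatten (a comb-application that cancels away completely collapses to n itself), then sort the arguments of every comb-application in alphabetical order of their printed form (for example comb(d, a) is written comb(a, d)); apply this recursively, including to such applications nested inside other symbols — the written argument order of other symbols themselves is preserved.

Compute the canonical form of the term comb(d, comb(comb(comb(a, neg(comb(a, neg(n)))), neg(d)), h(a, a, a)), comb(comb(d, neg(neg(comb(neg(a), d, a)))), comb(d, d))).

Push neg inside:  distribute neg over comb and collapse double neg
Cancel inverse pairs:  a cancels
Collect:  comb(d, d, d, d, h(a, a, a))

Answer: comb(d, d, d, d, h(a, a, a))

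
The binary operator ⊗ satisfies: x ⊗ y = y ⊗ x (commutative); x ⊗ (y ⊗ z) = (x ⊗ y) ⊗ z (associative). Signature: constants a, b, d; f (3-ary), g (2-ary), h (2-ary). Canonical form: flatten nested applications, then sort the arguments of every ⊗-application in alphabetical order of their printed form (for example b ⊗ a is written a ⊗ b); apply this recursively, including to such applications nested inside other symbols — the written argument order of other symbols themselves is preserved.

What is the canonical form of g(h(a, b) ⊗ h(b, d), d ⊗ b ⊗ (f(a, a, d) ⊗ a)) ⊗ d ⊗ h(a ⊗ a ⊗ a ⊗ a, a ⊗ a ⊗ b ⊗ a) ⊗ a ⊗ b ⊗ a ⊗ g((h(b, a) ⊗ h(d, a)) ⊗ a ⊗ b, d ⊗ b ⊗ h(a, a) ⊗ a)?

Simplify inside:  g(h(a, b) ⊗ h(b, d), d ⊗ b ⊗ (f(a, a, d) ⊗ a))  →  g(h(a, b) ⊗ h(b, d), a ⊗ b ⊗ d ⊗ f(a, a, d))
Inside:  h(a ⊗ a ⊗ a ⊗ a, a ⊗ a ⊗ b ⊗ a)  →  h(a ⊗ a ⊗ a ⊗ a, a ⊗ a ⊗ a ⊗ b)
Simplify inside:  g((h(b, a) ⊗ h(d, a)) ⊗ a ⊗ b, d ⊗ b ⊗ h(a, a) ⊗ a)  →  g(a ⊗ b ⊗ h(b, a) ⊗ h(d, a), a ⊗ b ⊗ d ⊗ h(a, a))
Sort:  a ⊗ a ⊗ b ⊗ d ⊗ g(a ⊗ b ⊗ h(b, a) ⊗ h(d, a), a ⊗ b ⊗ d ⊗ h(a, a)) ⊗ g(h(a, b) ⊗ h(b, d), a ⊗ b ⊗ d ⊗ f(a, a, d)) ⊗ h(a ⊗ a ⊗ a ⊗ a, a ⊗ a ⊗ a ⊗ b)

Answer: a ⊗ a ⊗ b ⊗ d ⊗ g(a ⊗ b ⊗ h(b, a) ⊗ h(d, a), a ⊗ b ⊗ d ⊗ h(a, a)) ⊗ g(h(a, b) ⊗ h(b, d), a ⊗ b ⊗ d ⊗ f(a, a, d)) ⊗ h(a ⊗ a ⊗ a ⊗ a, a ⊗ a ⊗ a ⊗ b)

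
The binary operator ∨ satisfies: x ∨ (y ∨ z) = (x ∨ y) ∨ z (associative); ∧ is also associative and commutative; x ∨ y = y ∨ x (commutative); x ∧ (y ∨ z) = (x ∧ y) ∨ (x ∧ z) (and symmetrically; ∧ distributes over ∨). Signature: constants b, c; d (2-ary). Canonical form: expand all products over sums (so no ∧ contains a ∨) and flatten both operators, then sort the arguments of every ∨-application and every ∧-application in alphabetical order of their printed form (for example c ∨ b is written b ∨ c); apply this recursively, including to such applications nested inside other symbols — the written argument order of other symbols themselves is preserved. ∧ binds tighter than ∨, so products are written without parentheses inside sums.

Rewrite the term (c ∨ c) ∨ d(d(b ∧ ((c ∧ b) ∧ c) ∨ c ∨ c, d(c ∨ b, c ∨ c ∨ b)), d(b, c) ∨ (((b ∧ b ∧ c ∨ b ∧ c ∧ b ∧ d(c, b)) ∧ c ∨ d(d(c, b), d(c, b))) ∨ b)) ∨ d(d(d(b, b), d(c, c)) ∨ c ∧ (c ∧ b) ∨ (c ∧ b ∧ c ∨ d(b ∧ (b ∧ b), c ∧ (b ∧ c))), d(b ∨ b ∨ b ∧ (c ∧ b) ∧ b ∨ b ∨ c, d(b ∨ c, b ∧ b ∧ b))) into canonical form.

Distribute:  c ∨ c ∨ d(d(b ∧ b ∧ c ∧ c ∨ c ∨ c, d(b ∨ c, b ∨ c ∨ c)), b ∨ b ∧ b ∧ c ∧ c ∨ b ∧ b ∧ c ∧ c ∧ d(c, b) ∨ d(b, c) ∨ d(d(c, b), d(c, b))) ∨ d(b ∧ c ∧ c ∨ b ∧ c ∧ c ∨ d(b ∧ b ∧ b, b ∧ c ∧ c) ∨ d(d(b, b), d(c, c)), d(b ∨ b ∨ b ∨ b ∧ b ∧ b ∧ c ∨ c, d(b ∨ c, b ∧ b ∧ b)))
Sort arguments:  c ∨ c ∨ d(b ∧ c ∧ c ∨ b ∧ c ∧ c ∨ d(b ∧ b ∧ b, b ∧ c ∧ c) ∨ d(d(b, b), d(c, c)), d(b ∨ b ∨ b ∨ b ∧ b ∧ b ∧ c ∨ c, d(b ∨ c, b ∧ b ∧ b))) ∨ d(d(b ∧ b ∧ c ∧ c ∨ c ∨ c, d(b ∨ c, b ∨ c ∨ c)), b ∨ b ∧ b ∧ c ∧ c ∨ b ∧ b ∧ c ∧ c ∧ d(c, b) ∨ d(b, c) ∨ d(d(c, b), d(c, b)))

Answer: c ∨ c ∨ d(b ∧ c ∧ c ∨ b ∧ c ∧ c ∨ d(b ∧ b ∧ b, b ∧ c ∧ c) ∨ d(d(b, b), d(c, c)), d(b ∨ b ∨ b ∨ b ∧ b ∧ b ∧ c ∨ c, d(b ∨ c, b ∧ b ∧ b))) ∨ d(d(b ∧ b ∧ c ∧ c ∨ c ∨ c, d(b ∨ c, b ∨ c ∨ c)), b ∨ b ∧ b ∧ c ∧ c ∨ b ∧ b ∧ c ∧ c ∧ d(c, b) ∨ d(b, c) ∨ d(d(c, b), d(c, b)))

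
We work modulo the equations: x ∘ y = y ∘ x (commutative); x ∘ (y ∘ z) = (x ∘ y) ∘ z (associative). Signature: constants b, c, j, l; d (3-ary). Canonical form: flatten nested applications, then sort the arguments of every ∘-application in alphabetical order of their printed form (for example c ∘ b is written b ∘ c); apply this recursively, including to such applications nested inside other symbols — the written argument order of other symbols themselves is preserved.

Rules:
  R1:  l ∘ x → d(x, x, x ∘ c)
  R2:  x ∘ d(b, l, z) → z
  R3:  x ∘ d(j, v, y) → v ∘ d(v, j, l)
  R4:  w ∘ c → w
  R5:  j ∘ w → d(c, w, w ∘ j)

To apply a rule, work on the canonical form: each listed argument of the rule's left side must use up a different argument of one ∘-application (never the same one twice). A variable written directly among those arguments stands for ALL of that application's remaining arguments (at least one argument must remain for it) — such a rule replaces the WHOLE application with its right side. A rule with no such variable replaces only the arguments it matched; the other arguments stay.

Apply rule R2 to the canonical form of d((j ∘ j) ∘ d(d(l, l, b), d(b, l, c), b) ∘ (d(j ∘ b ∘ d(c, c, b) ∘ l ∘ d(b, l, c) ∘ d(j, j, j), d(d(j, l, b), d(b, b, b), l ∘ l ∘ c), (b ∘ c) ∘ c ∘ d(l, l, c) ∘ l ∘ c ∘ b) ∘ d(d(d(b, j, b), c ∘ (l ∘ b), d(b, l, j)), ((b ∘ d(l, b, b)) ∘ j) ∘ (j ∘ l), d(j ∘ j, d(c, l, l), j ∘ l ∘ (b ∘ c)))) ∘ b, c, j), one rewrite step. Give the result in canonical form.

Answer: d(b ∘ d(c, d(d(j, l, b), d(b, b, b), c ∘ l ∘ l), b ∘ b ∘ c ∘ c ∘ c ∘ d(l, l, c) ∘ l) ∘ d(d(d(b, j, b), b ∘ c ∘ l, d(b, l, j)), b ∘ d(l, b, b) ∘ j ∘ j ∘ l, d(j ∘ j, d(c, l, l), b ∘ c ∘ j ∘ l)) ∘ d(d(l, l, b), d(b, l, c), b) ∘ j ∘ j, c, j)

Derivation:
Canonical form:  d(b ∘ d(b ∘ d(b, l, c) ∘ d(c, c, b) ∘ d(j, j, j) ∘ j ∘ l, d(d(j, l, b), d(b, b, b), c ∘ l ∘ l), b ∘ b ∘ c ∘ c ∘ c ∘ d(l, l, c) ∘ l) ∘ d(d(d(b, j, b), b ∘ c ∘ l, d(b, l, j)), b ∘ d(l, b, b) ∘ j ∘ j ∘ l, d(j ∘ j, d(c, l, l), b ∘ c ∘ j ∘ l)) ∘ d(d(l, l, b), d(b, l, c), b) ∘ j ∘ j, c, j)
R2 matches:  uses d(b, l, c);  x := b ∘ d(c, c, b) ∘ d(j, j, j) ∘ j ∘ l, z := c
The variable takes the whole remainder — replace the entire application.
Giving:  d(b ∘ d(c, d(d(j, l, b), d(b, b, b), c ∘ l ∘ l), b ∘ b ∘ c ∘ c ∘ c ∘ d(l, l, c) ∘ l) ∘ d(d(d(b, j, b), b ∘ c ∘ l, d(b, l, j)), b ∘ d(l, b, b) ∘ j ∘ j ∘ l, d(j ∘ j, d(c, l, l), b ∘ c ∘ j ∘ l)) ∘ d(d(l, l, b), d(b, l, c), b) ∘ j ∘ j, c, j)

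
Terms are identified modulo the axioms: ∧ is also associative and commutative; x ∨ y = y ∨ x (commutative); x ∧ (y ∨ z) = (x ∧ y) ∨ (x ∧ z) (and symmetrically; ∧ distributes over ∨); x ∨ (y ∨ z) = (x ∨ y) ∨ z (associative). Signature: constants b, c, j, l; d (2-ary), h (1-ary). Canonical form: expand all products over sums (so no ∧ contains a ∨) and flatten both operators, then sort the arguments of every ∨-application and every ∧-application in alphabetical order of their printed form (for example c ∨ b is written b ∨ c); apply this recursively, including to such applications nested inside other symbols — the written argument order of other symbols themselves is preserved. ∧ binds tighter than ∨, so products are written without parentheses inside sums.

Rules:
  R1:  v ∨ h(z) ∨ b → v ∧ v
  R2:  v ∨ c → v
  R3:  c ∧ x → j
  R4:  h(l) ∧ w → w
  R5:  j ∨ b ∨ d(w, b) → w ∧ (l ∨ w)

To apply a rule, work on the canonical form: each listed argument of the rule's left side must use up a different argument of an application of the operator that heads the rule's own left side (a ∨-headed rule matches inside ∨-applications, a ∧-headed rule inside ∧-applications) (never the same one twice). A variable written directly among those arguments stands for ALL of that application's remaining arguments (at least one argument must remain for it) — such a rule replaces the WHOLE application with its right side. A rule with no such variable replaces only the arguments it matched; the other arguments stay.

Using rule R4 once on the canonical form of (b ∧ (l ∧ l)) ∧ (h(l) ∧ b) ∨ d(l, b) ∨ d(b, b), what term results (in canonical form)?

Canonical form:  b ∧ b ∧ h(l) ∧ l ∧ l ∨ d(b, b) ∨ d(l, b)
Apply R4:  consuming h(l);  w := b ∧ b ∧ l ∧ l
The extension variable absorbs all remaining arguments, so the whole application is rewritten.
Result:  b ∧ b ∧ l ∧ l ∨ d(b, b) ∨ d(l, b)

Answer: b ∧ b ∧ l ∧ l ∨ d(b, b) ∨ d(l, b)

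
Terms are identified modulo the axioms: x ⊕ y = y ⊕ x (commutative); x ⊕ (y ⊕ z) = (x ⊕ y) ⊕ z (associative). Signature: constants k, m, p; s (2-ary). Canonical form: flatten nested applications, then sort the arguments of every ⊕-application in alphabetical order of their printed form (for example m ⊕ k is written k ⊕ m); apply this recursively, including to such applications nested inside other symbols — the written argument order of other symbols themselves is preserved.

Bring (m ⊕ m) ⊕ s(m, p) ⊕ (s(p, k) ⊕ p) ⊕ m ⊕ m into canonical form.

Merge nested applications:  m ⊕ m ⊕ s(m, p) ⊕ s(p, k) ⊕ p ⊕ m ⊕ m
Sort arguments:  m ⊕ m ⊕ m ⊕ m ⊕ p ⊕ s(m, p) ⊕ s(p, k)

Answer: m ⊕ m ⊕ m ⊕ m ⊕ p ⊕ s(m, p) ⊕ s(p, k)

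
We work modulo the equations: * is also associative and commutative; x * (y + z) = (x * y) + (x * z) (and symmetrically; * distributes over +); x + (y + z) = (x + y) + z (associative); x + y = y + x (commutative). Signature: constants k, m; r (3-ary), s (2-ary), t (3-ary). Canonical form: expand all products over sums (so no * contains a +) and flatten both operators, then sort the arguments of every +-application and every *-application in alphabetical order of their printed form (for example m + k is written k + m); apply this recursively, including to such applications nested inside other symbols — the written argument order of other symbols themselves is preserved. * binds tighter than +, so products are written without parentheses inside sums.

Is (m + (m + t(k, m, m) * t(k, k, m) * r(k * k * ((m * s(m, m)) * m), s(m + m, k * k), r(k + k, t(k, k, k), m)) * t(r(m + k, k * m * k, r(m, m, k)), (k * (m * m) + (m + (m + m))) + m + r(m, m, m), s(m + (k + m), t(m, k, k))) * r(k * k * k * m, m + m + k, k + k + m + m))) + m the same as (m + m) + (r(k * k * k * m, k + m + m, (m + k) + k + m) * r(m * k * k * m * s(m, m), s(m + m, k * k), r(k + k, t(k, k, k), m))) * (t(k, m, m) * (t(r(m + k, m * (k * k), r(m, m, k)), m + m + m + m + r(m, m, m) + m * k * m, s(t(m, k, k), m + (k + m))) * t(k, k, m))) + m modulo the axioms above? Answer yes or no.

Answer: no — m + m + m + r(k * k * k * m, k + m + m, k + k + m + m) * r(k * k * m * m * s(m, m), s(m + m, k * k), r(k + k, t(k, k, k), m)) * t(k, k, m) * t(k, m, m) * t(r(k + m, k * k * m, r(m, m, k)), k * m * m + m + m + m + m + r(m, m, m), s(k + m + m, t(m, k, k))) vs m + m + m + r(k * k * k * m, k + m + m, k + k + m + m) * r(k * k * m * m * s(m, m), s(m + m, k * k), r(k + k, t(k, k, k), m)) * t(k, k, m) * t(k, m, m) * t(r(k + m, k * k * m, r(m, m, k)), k * m * m + m + m + m + m + r(m, m, m), s(t(m, k, k), k + m + m))

Derivation:
Left:  (m + (m + t(k, m, m) * t(k, k, m) * r(k * k * ((m * s(m, m)) * m), s(m + m, k * k), r(k + k, t(k, k, k), m)) * t(r(m + k, k * m * k, r(m, m, k)), (k * (m * m) + (m + (m + m))) + m + r(m, m, m), s(m + (k + m), t(m, k, k))) * r(k * k * k * m, m + m + k, k + k + m + m))) + m
  Merge nested applications:  m + m + r(k * k * k * m, k + m + m, k + k + m + m) * r(k * k * m * m * s(m, m), s(m + m, k * k), r(k + k, t(k, k, k), m)) * t(k, k, m) * t(k, m, m) * t(r(k + m, k * k * m, r(m, m, k)), k * m * m + m + m + m + m + r(m, m, m), s(k + m + m, t(m, k, k))) + m
  Order the arguments:  m + m + m + r(k * k * k * m, k + m + m, k + k + m + m) * r(k * k * m * m * s(m, m), s(m + m, k * k), r(k + k, t(k, k, k), m)) * t(k, k, m) * t(k, m, m) * t(r(k + m, k * k * m, r(m, m, k)), k * m * m + m + m + m + m + r(m, m, m), s(k + m + m, t(m, k, k)))
Right:  (m + m) + (r(k * k * k * m, k + m + m, (m + k) + k + m) * r(m * k * k * m * s(m, m), s(m + m, k * k), r(k + k, t(k, k, k), m))) * (t(k, m, m) * (t(r(m + k, m * (k * k), r(m, m, k)), m + m + m + m + r(m, m, m) + m * k * m, s(t(m, k, k), m + (k + m))) * t(k, k, m))) + m
  Flatten:  m + m + r(k * k * k * m, k + m + m, k + k + m + m) * r(k * k * m * m * s(m, m), s(m + m, k * k), r(k + k, t(k, k, k), m)) * t(k, k, m) * t(k, m, m) * t(r(k + m, k * k * m, r(m, m, k)), k * m * m + m + m + m + m + r(m, m, m), s(t(m, k, k), k + m + m)) + m
  Sort arguments:  m + m + m + r(k * k * k * m, k + m + m, k + k + m + m) * r(k * k * m * m * s(m, m), s(m + m, k * k), r(k + k, t(k, k, k), m)) * t(k, k, m) * t(k, m, m) * t(r(k + m, k * k * m, r(m, m, k)), k * m * m + m + m + m + m + r(m, m, m), s(t(m, k, k), k + m + m))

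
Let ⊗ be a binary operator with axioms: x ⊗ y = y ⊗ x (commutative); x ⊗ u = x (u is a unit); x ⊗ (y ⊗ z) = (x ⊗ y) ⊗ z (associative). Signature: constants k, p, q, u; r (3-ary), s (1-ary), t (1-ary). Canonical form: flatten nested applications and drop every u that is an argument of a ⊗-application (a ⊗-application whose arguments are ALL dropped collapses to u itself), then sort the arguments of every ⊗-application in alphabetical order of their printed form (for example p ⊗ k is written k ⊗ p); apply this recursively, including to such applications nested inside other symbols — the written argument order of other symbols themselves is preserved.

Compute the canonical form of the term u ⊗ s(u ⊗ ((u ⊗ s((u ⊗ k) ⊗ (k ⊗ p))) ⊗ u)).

Simplify inside:  s(u ⊗ ((u ⊗ s((u ⊗ k) ⊗ (k ⊗ p))) ⊗ u))  →  s(s(k ⊗ k ⊗ p))
Units out:  drop u
Order the arguments:  s(s(k ⊗ k ⊗ p))

Answer: s(s(k ⊗ k ⊗ p))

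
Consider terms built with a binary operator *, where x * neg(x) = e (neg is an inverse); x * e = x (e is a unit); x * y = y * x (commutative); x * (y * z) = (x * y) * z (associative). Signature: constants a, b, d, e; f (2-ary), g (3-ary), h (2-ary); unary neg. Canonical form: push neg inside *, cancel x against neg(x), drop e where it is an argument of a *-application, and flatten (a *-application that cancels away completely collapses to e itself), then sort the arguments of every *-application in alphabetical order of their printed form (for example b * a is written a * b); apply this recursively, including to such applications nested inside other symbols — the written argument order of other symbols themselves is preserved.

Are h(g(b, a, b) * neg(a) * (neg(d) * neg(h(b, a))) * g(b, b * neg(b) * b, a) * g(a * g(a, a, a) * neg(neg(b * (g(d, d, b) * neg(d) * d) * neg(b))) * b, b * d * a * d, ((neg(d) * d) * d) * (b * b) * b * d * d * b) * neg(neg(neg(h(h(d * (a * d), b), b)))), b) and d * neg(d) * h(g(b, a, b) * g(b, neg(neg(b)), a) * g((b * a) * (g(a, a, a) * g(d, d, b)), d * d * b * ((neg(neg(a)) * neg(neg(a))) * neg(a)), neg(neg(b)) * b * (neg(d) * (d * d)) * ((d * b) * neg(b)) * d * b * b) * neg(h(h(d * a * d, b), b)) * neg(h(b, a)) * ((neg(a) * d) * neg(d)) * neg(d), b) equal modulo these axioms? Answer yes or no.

Answer: yes — both canonical forms are h(g(a * b * g(a, a, a) * g(d, d, b), a * b * d * d, b * b * b * b * d * d * d) * g(b, a, b) * g(b, b, a) * neg(a) * neg(d) * neg(h(b, a)) * neg(h(h(a * d * d, b), b)), b)

Derivation:
Left:  h(g(b, a, b) * neg(a) * (neg(d) * neg(h(b, a))) * g(b, b * neg(b) * b, a) * g(a * g(a, a, a) * neg(neg(b * (g(d, d, b) * neg(d) * d) * neg(b))) * b, b * d * a * d, ((neg(d) * d) * d) * (b * b) * b * d * d * b) * neg(neg(neg(h(h(d * (a * d), b), b)))), b)
  Focus inside:  g(b, a, b) * neg(a) * (neg(d) * neg(h(b, a))) * g(b, b * neg(b) * b, a) * g(a * g(a, a, a) * neg(neg(b * (g(d, d, b) * neg(d) * d) * neg(b))) * b, b * d * a * d, ((neg(d) * d) * d) * (b * b) * b * d * d * b) * neg(neg(neg(h(h(d * (a * d), b), b))))
  Push neg inside:  distribute neg over * and collapse double neg
  Combine occurrences:  g(b, a, b) * neg(a) * neg(d) * neg(h(b, a)) * g(b, b, a) * g(a * b * g(a, a, a) * g(d, d, b), a * b * d * d, b * b * b * b * d * d * d) * neg(h(h(a * d * d, b), b))
  Order the arguments:  g(a * b * g(a, a, a) * g(d, d, b), a * b * d * d, b * b * b * b * d * d * d) * g(b, a, b) * g(b, b, a) * neg(a) * neg(d) * neg(h(b, a)) * neg(h(h(a * d * d, b), b))
  Rebuild:  h(g(a * b * g(a, a, a) * g(d, d, b), a * b * d * d, b * b * b * b * d * d * d) * g(b, a, b) * g(b, b, a) * neg(a) * neg(d) * neg(h(b, a)) * neg(h(h(a * d * d, b), b)), b)
Right:  d * neg(d) * h(g(b, a, b) * g(b, neg(neg(b)), a) * g((b * a) * (g(a, a, a) * g(d, d, b)), d * d * b * ((neg(neg(a)) * neg(neg(a))) * neg(a)), neg(neg(b)) * b * (neg(d) * (d * d)) * ((d * b) * neg(b)) * d * b * b) * neg(h(h(d * a * d, b), b)) * neg(h(b, a)) * ((neg(a) * d) * neg(d)) * neg(d), b)
  Push neg inside:  distribute neg over * and collapse double neg
  Cancel inverse pairs:  d cancels
  Combine occurrences:  h(g(a * b * g(a, a, a) * g(d, d, b), a * b * d * d, b * b * b * b * d * d * d) * g(b, a, b) * g(b, b, a) * neg(a) * neg(d) * neg(h(b, a)) * neg(h(h(a * d * d, b), b)), b)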